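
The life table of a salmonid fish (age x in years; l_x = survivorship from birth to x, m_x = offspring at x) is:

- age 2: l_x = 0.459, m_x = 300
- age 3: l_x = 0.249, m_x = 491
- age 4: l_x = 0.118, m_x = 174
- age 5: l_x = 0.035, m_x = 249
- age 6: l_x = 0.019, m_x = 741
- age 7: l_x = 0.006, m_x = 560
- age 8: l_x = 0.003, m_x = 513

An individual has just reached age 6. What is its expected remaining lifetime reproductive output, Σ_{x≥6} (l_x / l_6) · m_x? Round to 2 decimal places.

l_6 = 0.019. Conditional survival from age 6 to x is l_x / l_6.
  x=6: (0.019/0.019) × 741 = 741.0000
  x=7: (0.006/0.019) × 560 = 176.8421
  x=8: (0.003/0.019) × 513 = 81.0000
Sum = 741.0000 + 176.8421 + 81.0000 = 998.8421

998.84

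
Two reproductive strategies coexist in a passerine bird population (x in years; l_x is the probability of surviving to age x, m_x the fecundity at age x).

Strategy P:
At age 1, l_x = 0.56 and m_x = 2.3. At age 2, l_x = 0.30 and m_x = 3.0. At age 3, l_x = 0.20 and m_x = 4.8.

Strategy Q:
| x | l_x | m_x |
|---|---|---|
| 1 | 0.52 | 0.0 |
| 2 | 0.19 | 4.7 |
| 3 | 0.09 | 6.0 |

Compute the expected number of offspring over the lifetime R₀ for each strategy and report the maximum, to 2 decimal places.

Strategy P: R₀ = 0.56×2.3 + 0.30×3.0 + 0.20×4.8 = 3.1480
Strategy Q: R₀ = 0.52×0.0 + 0.19×4.7 + 0.09×6.0 = 1.4330
Highest R₀: strategy P with 3.1480.

3.15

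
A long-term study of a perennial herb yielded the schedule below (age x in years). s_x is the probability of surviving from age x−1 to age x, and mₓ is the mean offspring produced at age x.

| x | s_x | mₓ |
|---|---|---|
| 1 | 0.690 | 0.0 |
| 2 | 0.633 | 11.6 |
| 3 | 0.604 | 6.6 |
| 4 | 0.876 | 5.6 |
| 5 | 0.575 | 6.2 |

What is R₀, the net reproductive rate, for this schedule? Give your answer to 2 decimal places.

8.93

Survivorship from birth: l_x = s_1·s_2·…·s_x.
  l_1 = 0.69000
  l_2 = 0.43677
  l_3 = 0.26381
  l_4 = 0.23110
  l_5 = 0.13288
R₀ = Σ l_x mₓ:
  age 1: 0.69000 × 0.0 = 0.0000
  age 2: 0.43677 × 11.6 = 5.0665
  age 3: 0.26381 × 6.6 = 1.7411
  age 4: 0.23110 × 5.6 = 1.2942
  age 5: 0.13288 × 6.2 = 0.8239
R₀ = 0.0000 + 5.0665 + 1.7411 + 1.2942 + 0.8239 = 8.9257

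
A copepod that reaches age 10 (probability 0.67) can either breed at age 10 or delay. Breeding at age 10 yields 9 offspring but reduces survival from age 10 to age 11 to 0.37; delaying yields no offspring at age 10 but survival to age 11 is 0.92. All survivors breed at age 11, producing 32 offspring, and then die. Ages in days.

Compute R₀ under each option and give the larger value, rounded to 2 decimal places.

19.72

breed at age 10: R₀ = 0.67 × (9 + 0.37 × 32) = 0.67 × 20.8400 = 13.9628
delay to age 11: R₀ = 0.67 × (0.92 × 32) = 0.67 × 29.4400 = 19.7248
Higher: delay to age 11 (19.7248).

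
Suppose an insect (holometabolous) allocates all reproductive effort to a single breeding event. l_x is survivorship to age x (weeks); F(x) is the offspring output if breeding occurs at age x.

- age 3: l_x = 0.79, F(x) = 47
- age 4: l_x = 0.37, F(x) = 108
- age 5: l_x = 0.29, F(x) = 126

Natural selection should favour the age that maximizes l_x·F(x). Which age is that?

Expected offspring if breeding at age x = l_x × F(x):
  age 3: 0.79 × 47 = 37.130
  age 4: 0.37 × 108 = 39.960
  age 5: 0.29 × 126 = 36.540
Maximum at age 4 (39.960).

4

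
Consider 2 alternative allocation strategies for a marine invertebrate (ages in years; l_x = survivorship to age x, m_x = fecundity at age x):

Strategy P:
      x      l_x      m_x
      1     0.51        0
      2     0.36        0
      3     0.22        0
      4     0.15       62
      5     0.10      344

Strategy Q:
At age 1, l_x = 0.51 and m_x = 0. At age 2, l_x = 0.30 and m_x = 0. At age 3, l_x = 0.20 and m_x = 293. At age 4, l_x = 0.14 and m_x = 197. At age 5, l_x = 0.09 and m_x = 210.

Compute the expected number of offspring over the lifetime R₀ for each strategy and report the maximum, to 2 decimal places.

Strategy P: R₀ = 0.51×0 + 0.36×0 + 0.22×0 + 0.15×62 + 0.10×344 = 43.7000
Strategy Q: R₀ = 0.51×0 + 0.30×0 + 0.20×293 + 0.14×197 + 0.09×210 = 105.0800
Highest R₀: strategy Q with 105.0800.

105.08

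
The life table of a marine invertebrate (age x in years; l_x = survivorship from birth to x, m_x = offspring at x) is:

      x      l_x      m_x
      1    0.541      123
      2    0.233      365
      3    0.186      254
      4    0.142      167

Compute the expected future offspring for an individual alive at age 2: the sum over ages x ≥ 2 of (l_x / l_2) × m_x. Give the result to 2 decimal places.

l_2 = 0.233. Conditional survival from age 2 to x is l_x / l_2.
  x=2: (0.233/0.233) × 365 = 365.0000
  x=3: (0.186/0.233) × 254 = 202.7639
  x=4: (0.142/0.233) × 167 = 101.7768
Sum = 365.0000 + 202.7639 + 101.7768 = 669.5408

669.54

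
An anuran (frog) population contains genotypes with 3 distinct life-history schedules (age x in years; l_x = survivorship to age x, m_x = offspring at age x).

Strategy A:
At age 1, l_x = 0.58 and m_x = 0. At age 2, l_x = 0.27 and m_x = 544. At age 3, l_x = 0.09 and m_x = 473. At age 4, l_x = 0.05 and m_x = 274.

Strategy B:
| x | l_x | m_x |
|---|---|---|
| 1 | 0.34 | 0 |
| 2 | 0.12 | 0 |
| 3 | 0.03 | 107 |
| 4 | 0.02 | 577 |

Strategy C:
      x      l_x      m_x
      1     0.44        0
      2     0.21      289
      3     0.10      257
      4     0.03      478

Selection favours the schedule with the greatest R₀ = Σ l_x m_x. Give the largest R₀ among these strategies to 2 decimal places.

203.15

Strategy A: R₀ = 0.58×0 + 0.27×544 + 0.09×473 + 0.05×274 = 203.1500
Strategy B: R₀ = 0.34×0 + 0.12×0 + 0.03×107 + 0.02×577 = 14.7500
Strategy C: R₀ = 0.44×0 + 0.21×289 + 0.10×257 + 0.03×478 = 100.7300
Highest R₀: strategy A with 203.1500.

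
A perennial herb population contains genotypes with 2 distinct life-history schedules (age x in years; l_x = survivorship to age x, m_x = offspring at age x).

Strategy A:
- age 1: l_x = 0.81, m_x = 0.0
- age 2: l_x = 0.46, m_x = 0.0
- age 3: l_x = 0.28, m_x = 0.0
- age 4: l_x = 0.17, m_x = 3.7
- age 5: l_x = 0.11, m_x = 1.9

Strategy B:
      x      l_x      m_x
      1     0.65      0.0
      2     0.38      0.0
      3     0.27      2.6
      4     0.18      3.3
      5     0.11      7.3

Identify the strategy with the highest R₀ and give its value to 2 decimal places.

2.10

Strategy A: R₀ = 0.81×0.0 + 0.46×0.0 + 0.28×0.0 + 0.17×3.7 + 0.11×1.9 = 0.8380
Strategy B: R₀ = 0.65×0.0 + 0.38×0.0 + 0.27×2.6 + 0.18×3.3 + 0.11×7.3 = 2.0990
Highest R₀: strategy B with 2.0990.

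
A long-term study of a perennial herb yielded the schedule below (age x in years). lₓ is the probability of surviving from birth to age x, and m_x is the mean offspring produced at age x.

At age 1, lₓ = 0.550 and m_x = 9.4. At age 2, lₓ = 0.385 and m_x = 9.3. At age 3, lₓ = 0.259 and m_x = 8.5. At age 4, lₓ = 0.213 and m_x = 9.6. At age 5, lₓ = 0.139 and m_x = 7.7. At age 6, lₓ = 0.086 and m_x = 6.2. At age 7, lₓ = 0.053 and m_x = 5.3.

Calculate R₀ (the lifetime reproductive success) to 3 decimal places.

14.881

R₀ = Σ lₓ m_x:
  age 1: 0.550 × 9.4 = 5.1700
  age 2: 0.385 × 9.3 = 3.5805
  age 3: 0.259 × 8.5 = 2.2015
  age 4: 0.213 × 9.6 = 2.0448
  age 5: 0.139 × 7.7 = 1.0703
  age 6: 0.086 × 6.2 = 0.5332
  age 7: 0.053 × 5.3 = 0.2809
R₀ = 5.1700 + 3.5805 + 2.2015 + 2.0448 + 1.0703 + 0.5332 + 0.2809 = 14.8812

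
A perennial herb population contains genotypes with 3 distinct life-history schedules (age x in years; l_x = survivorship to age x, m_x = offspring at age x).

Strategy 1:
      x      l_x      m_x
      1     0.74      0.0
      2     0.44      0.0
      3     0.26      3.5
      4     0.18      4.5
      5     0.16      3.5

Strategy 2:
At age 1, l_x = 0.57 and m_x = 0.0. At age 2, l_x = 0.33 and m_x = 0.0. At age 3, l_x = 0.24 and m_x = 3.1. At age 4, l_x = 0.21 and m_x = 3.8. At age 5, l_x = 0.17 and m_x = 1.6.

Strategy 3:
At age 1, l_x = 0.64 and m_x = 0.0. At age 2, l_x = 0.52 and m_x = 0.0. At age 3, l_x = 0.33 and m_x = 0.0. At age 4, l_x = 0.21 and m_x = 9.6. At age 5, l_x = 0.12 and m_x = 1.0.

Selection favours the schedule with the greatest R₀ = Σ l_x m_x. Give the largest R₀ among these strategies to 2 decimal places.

2.28

Strategy 1: R₀ = 0.74×0.0 + 0.44×0.0 + 0.26×3.5 + 0.18×4.5 + 0.16×3.5 = 2.2800
Strategy 2: R₀ = 0.57×0.0 + 0.33×0.0 + 0.24×3.1 + 0.21×3.8 + 0.17×1.6 = 1.8140
Strategy 3: R₀ = 0.64×0.0 + 0.52×0.0 + 0.33×0.0 + 0.21×9.6 + 0.12×1.0 = 2.1360
Highest R₀: strategy 1 with 2.2800.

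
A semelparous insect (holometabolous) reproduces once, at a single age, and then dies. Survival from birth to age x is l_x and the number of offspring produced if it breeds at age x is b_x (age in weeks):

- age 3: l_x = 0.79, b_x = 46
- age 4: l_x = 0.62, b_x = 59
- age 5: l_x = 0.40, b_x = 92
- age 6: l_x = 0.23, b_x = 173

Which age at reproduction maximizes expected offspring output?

Expected offspring if breeding at age x = l_x × b_x:
  age 3: 0.79 × 46 = 36.340
  age 4: 0.62 × 59 = 36.580
  age 5: 0.40 × 92 = 36.800
  age 6: 0.23 × 173 = 39.790
Maximum at age 6 (39.790).

6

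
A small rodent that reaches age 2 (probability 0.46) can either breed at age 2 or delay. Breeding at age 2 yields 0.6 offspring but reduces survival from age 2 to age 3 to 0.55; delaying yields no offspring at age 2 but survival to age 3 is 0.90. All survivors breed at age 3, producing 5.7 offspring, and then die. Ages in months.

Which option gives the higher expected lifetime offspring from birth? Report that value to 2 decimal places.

breed at age 2: R₀ = 0.46 × (0.6 + 0.55 × 5.7) = 0.46 × 3.7350 = 1.7181
delay to age 3: R₀ = 0.46 × (0.90 × 5.7) = 0.46 × 5.1300 = 2.3598
Higher: delay to age 3 (2.3598).

2.36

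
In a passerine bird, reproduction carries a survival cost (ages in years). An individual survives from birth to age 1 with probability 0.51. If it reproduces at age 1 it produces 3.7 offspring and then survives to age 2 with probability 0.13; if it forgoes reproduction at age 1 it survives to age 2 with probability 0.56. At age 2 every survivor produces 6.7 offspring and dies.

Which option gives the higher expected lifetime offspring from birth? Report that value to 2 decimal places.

breed at age 1: R₀ = 0.51 × (3.7 + 0.13 × 6.7) = 0.51 × 4.5710 = 2.3312
delay to age 2: R₀ = 0.51 × (0.56 × 6.7) = 0.51 × 3.7520 = 1.9135
Higher: breed at age 1 (2.3312).

2.33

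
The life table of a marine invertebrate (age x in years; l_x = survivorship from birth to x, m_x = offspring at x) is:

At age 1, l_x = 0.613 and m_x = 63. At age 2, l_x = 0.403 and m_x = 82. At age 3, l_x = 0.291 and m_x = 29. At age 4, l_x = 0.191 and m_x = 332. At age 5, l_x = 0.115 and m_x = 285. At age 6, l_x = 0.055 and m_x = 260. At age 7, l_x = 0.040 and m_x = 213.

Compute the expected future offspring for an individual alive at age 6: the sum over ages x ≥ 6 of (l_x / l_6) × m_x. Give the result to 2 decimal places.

l_6 = 0.055. Conditional survival from age 6 to x is l_x / l_6.
  x=6: (0.055/0.055) × 260 = 260.0000
  x=7: (0.040/0.055) × 213 = 154.9091
Sum = 260.0000 + 154.9091 = 414.9091

414.91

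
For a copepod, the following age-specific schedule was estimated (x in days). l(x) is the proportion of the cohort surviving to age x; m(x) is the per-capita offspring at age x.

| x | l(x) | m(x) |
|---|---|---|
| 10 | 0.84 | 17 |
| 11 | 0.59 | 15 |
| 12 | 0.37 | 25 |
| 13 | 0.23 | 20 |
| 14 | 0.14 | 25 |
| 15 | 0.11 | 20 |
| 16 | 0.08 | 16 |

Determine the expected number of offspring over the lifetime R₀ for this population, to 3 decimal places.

43.960

R₀ = Σ l(x) m(x):
  age 10: 0.84 × 17 = 14.2800
  age 11: 0.59 × 15 = 8.8500
  age 12: 0.37 × 25 = 9.2500
  age 13: 0.23 × 20 = 4.6000
  age 14: 0.14 × 25 = 3.5000
  age 15: 0.11 × 20 = 2.2000
  age 16: 0.08 × 16 = 1.2800
R₀ = 14.2800 + 8.8500 + 9.2500 + 4.6000 + 3.5000 + 2.2000 + 1.2800 = 43.9600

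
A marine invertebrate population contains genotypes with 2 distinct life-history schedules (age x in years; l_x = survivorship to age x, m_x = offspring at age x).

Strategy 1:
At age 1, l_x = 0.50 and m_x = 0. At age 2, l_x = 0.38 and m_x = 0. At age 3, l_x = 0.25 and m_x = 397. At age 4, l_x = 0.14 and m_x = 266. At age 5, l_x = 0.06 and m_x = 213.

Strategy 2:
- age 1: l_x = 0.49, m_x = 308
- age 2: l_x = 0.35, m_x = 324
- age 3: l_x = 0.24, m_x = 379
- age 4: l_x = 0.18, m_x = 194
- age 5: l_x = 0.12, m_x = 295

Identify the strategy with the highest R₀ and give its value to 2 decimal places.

425.60

Strategy 1: R₀ = 0.50×0 + 0.38×0 + 0.25×397 + 0.14×266 + 0.06×213 = 149.2700
Strategy 2: R₀ = 0.49×308 + 0.35×324 + 0.24×379 + 0.18×194 + 0.12×295 = 425.6000
Highest R₀: strategy 2 with 425.6000.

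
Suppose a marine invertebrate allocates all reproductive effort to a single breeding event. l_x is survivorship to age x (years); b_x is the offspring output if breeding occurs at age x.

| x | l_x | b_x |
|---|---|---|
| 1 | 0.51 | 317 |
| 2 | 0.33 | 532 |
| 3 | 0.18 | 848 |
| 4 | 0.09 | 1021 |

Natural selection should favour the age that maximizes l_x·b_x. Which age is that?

2

Expected offspring if breeding at age x = l_x × b_x:
  age 1: 0.51 × 317 = 161.670
  age 2: 0.33 × 532 = 175.560
  age 3: 0.18 × 848 = 152.640
  age 4: 0.09 × 1021 = 91.890
Maximum at age 2 (175.560).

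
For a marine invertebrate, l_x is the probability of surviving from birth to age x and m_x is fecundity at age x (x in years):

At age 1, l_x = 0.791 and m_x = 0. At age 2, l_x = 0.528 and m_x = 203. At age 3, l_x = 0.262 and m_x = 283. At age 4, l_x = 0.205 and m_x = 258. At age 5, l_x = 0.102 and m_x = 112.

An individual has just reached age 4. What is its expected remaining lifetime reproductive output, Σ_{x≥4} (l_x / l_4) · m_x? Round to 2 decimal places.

313.73

l_4 = 0.205. Conditional survival from age 4 to x is l_x / l_4.
  x=4: (0.205/0.205) × 258 = 258.0000
  x=5: (0.102/0.205) × 112 = 55.7268
Sum = 258.0000 + 55.7268 = 313.7268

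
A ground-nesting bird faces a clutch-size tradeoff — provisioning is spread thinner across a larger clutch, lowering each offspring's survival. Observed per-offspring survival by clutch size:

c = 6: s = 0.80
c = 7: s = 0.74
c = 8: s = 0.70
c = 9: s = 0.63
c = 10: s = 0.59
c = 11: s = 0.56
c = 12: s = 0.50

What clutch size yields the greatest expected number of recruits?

11

Expected recruits = c × s(c):
  c=6: 6 × 0.80 = 4.800
  c=7: 7 × 0.74 = 5.180
  c=8: 8 × 0.70 = 5.600
  c=9: 9 × 0.63 = 5.670
  c=10: 10 × 0.59 = 5.900
  c=11: 11 × 0.56 = 6.160
  c=12: 12 × 0.50 = 6.000
Maximum at c = 11 (6.160 recruits).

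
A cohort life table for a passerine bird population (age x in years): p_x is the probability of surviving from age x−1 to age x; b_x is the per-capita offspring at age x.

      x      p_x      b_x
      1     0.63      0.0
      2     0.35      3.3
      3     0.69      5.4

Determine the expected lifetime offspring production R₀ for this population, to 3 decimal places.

1.549

Survivorship from birth: l_x = p_1·p_2·…·p_x.
  l_1 = 0.63000
  l_2 = 0.22050
  l_3 = 0.15214
R₀ = Σ l_x b_x:
  age 1: 0.63000 × 0.0 = 0.0000
  age 2: 0.22050 × 3.3 = 0.7277
  age 3: 0.15214 × 5.4 = 0.8216
R₀ = 0.0000 + 0.7277 + 0.8216 = 1.5492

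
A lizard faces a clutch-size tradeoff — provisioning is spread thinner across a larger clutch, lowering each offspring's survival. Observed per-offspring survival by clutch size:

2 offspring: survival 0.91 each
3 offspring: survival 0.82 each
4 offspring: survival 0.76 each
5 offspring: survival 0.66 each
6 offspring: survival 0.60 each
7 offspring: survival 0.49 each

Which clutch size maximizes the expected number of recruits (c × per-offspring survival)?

6

Expected recruits = c × s(c):
  c=2: 2 × 0.91 = 1.820
  c=3: 3 × 0.82 = 2.460
  c=4: 4 × 0.76 = 3.040
  c=5: 5 × 0.66 = 3.300
  c=6: 6 × 0.60 = 3.600
  c=7: 7 × 0.49 = 3.430
Maximum at c = 6 (3.600 recruits).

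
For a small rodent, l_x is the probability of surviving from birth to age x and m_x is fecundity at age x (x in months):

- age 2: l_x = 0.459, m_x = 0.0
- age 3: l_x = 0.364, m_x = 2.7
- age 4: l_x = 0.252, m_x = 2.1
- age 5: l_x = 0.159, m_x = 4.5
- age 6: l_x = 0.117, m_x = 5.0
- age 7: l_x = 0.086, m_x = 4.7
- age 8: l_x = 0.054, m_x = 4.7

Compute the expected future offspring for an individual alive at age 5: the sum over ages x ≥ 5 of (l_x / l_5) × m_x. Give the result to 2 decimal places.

l_5 = 0.159. Conditional survival from age 5 to x is l_x / l_5.
  x=5: (0.159/0.159) × 4.5 = 4.5000
  x=6: (0.117/0.159) × 5.0 = 3.6792
  x=7: (0.086/0.159) × 4.7 = 2.5421
  x=8: (0.054/0.159) × 4.7 = 1.5962
Sum = 4.5000 + 3.6792 + 2.5421 + 1.5962 = 12.3176

12.32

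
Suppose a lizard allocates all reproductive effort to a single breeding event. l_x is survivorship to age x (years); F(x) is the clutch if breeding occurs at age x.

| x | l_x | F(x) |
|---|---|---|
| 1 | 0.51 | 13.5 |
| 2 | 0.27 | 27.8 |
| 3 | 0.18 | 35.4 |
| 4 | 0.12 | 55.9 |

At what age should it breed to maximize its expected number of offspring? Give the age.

Expected offspring if breeding at age x = l_x × F(x):
  age 1: 0.51 × 13.5 = 6.885
  age 2: 0.27 × 27.8 = 7.506
  age 3: 0.18 × 35.4 = 6.372
  age 4: 0.12 × 55.9 = 6.708
Maximum at age 2 (7.506).

2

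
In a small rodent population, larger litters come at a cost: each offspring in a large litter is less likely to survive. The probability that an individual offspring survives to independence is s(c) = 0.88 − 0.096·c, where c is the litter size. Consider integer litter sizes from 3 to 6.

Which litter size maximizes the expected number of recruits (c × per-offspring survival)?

Expected recruits = c × s(c):
  c=3: 3 × 0.592 = 1.776
  c=4: 4 × 0.496 = 1.984
  c=5: 5 × 0.400 = 2.000
  c=6: 6 × 0.304 = 1.824
Maximum at c = 5 (2.000 recruits).

5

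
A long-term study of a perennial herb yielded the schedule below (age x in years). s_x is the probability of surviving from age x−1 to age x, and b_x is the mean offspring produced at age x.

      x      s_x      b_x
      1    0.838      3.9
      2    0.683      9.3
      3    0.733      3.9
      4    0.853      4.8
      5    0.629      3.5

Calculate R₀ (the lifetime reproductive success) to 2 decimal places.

Survivorship from birth: l_x = s_1·s_2·…·s_x.
  l_1 = 0.83800
  l_2 = 0.57235
  l_3 = 0.41954
  l_4 = 0.35786
  l_5 = 0.22510
R₀ = Σ l_x b_x:
  age 1: 0.83800 × 3.9 = 3.2682
  age 2: 0.57235 × 9.3 = 5.3229
  age 3: 0.41954 × 3.9 = 1.6362
  age 4: 0.35786 × 4.8 = 1.7177
  age 5: 0.22510 × 3.5 = 0.7878
R₀ = 3.2682 + 5.3229 + 1.6362 + 1.7177 + 0.7878 = 12.7328

12.73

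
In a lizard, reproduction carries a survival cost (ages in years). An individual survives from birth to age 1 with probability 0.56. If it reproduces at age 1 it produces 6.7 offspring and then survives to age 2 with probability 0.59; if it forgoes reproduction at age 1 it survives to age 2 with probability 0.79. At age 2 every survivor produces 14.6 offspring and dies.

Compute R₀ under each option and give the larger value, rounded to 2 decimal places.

8.58

breed at age 1: R₀ = 0.56 × (6.7 + 0.59 × 14.6) = 0.56 × 15.3140 = 8.5758
delay to age 2: R₀ = 0.56 × (0.79 × 14.6) = 0.56 × 11.5340 = 6.4590
Higher: breed at age 1 (8.5758).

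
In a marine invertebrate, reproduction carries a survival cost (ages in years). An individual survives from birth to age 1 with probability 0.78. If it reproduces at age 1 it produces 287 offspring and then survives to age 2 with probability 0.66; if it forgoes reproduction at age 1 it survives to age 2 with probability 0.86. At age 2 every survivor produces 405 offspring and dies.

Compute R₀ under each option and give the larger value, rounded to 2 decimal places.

breed at age 1: R₀ = 0.78 × (287 + 0.66 × 405) = 0.78 × 554.3000 = 432.3540
delay to age 2: R₀ = 0.78 × (0.86 × 405) = 0.78 × 348.3000 = 271.6740
Higher: breed at age 1 (432.3540).

432.35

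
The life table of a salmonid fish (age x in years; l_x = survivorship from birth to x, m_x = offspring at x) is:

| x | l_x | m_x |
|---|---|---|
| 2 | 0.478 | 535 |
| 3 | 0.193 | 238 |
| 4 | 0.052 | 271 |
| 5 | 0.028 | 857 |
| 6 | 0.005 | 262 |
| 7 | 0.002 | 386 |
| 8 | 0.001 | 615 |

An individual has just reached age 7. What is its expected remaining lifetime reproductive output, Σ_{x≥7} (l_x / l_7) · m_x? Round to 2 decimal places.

l_7 = 0.002. Conditional survival from age 7 to x is l_x / l_7.
  x=7: (0.002/0.002) × 386 = 386.0000
  x=8: (0.001/0.002) × 615 = 307.5000
Sum = 386.0000 + 307.5000 = 693.5000

693.50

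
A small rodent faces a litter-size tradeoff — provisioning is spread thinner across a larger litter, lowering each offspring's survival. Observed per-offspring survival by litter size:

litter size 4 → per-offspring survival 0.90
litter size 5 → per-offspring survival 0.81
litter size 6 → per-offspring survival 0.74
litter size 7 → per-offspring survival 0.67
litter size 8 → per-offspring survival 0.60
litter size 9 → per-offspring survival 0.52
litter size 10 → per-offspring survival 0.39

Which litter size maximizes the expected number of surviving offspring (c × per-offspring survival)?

Expected surviving offspring = c × s(c):
  c=4: 4 × 0.90 = 3.600
  c=5: 5 × 0.81 = 4.050
  c=6: 6 × 0.74 = 4.440
  c=7: 7 × 0.67 = 4.690
  c=8: 8 × 0.60 = 4.800
  c=9: 9 × 0.52 = 4.680
  c=10: 10 × 0.39 = 3.900
Maximum at c = 8 (4.800 surviving offspring).

8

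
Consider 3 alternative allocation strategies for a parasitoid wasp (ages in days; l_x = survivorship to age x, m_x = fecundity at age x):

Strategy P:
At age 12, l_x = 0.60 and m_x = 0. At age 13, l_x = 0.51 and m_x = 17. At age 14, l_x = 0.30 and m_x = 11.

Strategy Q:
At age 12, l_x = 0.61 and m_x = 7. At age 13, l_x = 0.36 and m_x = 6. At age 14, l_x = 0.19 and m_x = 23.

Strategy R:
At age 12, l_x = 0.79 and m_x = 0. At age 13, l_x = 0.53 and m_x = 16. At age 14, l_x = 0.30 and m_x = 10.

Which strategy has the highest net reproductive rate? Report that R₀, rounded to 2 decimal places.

11.97

Strategy P: R₀ = 0.60×0 + 0.51×17 + 0.30×11 = 11.9700
Strategy Q: R₀ = 0.61×7 + 0.36×6 + 0.19×23 = 10.8000
Strategy R: R₀ = 0.79×0 + 0.53×16 + 0.30×10 = 11.4800
Highest R₀: strategy P with 11.9700.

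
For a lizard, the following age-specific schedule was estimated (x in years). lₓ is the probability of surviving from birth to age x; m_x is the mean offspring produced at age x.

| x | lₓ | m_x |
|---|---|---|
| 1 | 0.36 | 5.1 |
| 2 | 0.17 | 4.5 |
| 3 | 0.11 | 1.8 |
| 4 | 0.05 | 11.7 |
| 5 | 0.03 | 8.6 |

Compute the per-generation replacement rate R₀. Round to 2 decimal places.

3.64

R₀ = Σ lₓ m_x:
  age 1: 0.36 × 5.1 = 1.8360
  age 2: 0.17 × 4.5 = 0.7650
  age 3: 0.11 × 1.8 = 0.1980
  age 4: 0.05 × 11.7 = 0.5850
  age 5: 0.03 × 8.6 = 0.2580
R₀ = 1.8360 + 0.7650 + 0.1980 + 0.5850 + 0.2580 = 3.6420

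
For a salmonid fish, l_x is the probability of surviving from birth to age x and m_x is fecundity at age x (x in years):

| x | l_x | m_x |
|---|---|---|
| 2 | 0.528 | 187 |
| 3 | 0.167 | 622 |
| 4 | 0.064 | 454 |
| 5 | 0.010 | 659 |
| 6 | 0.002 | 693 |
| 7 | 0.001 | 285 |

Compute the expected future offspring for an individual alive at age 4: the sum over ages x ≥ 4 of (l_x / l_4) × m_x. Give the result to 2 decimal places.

l_4 = 0.064. Conditional survival from age 4 to x is l_x / l_4.
  x=4: (0.064/0.064) × 454 = 454.0000
  x=5: (0.010/0.064) × 659 = 102.9688
  x=6: (0.002/0.064) × 693 = 21.6562
  x=7: (0.001/0.064) × 285 = 4.4531
Sum = 454.0000 + 102.9688 + 21.6562 + 4.4531 = 583.0781

583.08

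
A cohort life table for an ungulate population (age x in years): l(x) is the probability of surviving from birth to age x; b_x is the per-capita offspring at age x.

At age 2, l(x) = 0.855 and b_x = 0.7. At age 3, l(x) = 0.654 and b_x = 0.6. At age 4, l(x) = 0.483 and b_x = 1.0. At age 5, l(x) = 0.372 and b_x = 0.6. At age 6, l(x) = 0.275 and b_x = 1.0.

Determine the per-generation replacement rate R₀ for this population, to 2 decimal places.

R₀ = Σ l(x) b_x:
  age 2: 0.855 × 0.7 = 0.5985
  age 3: 0.654 × 0.6 = 0.3924
  age 4: 0.483 × 1.0 = 0.4830
  age 5: 0.372 × 0.6 = 0.2232
  age 6: 0.275 × 1.0 = 0.2750
R₀ = 0.5985 + 0.3924 + 0.4830 + 0.2232 + 0.2750 = 1.9721

1.97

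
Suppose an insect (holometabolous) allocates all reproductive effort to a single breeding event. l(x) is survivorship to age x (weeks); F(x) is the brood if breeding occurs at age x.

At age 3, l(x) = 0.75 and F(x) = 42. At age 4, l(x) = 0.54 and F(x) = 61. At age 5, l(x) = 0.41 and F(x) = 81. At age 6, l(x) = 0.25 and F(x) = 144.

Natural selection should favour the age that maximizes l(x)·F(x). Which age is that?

Expected offspring if breeding at age x = l(x) × F(x):
  age 3: 0.75 × 42 = 31.500
  age 4: 0.54 × 61 = 32.940
  age 5: 0.41 × 81 = 33.210
  age 6: 0.25 × 144 = 36.000
Maximum at age 6 (36.000).

6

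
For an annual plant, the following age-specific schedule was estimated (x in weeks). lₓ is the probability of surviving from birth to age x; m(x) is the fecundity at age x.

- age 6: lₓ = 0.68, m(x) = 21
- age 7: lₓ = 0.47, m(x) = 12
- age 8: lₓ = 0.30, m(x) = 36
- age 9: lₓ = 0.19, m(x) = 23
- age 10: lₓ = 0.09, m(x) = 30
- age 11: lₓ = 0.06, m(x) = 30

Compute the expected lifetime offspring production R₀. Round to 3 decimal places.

R₀ = Σ lₓ m(x):
  age 6: 0.68 × 21 = 14.2800
  age 7: 0.47 × 12 = 5.6400
  age 8: 0.30 × 36 = 10.8000
  age 9: 0.19 × 23 = 4.3700
  age 10: 0.09 × 30 = 2.7000
  age 11: 0.06 × 30 = 1.8000
R₀ = 14.2800 + 5.6400 + 10.8000 + 4.3700 + 2.7000 + 1.8000 = 39.5900

39.590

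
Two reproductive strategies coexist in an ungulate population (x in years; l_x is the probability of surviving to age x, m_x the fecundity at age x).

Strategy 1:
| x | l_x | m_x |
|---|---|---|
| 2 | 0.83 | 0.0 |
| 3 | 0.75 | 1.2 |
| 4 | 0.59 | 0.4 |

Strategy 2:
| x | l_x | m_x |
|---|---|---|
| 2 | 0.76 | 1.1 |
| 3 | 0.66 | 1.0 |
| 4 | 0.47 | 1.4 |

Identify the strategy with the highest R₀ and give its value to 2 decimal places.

2.15

Strategy 1: R₀ = 0.83×0.0 + 0.75×1.2 + 0.59×0.4 = 1.1360
Strategy 2: R₀ = 0.76×1.1 + 0.66×1.0 + 0.47×1.4 = 2.1540
Highest R₀: strategy 2 with 2.1540.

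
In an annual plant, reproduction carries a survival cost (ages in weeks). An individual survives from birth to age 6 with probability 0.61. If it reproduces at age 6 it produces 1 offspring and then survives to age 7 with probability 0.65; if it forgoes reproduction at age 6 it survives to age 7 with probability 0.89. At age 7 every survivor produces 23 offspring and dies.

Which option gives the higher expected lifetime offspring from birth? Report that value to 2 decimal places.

12.49

breed at age 6: R₀ = 0.61 × (1 + 0.65 × 23) = 0.61 × 15.9500 = 9.7295
delay to age 7: R₀ = 0.61 × (0.89 × 23) = 0.61 × 20.4700 = 12.4867
Higher: delay to age 7 (12.4867).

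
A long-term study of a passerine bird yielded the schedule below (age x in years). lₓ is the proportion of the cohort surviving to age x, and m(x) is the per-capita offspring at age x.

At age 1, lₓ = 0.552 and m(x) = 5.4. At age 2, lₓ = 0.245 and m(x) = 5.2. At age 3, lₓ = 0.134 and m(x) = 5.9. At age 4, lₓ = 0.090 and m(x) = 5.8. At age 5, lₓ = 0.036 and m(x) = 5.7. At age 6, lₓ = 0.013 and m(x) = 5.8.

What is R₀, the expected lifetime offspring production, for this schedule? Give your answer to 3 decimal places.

5.848

R₀ = Σ lₓ m(x):
  age 1: 0.552 × 5.4 = 2.9808
  age 2: 0.245 × 5.2 = 1.2740
  age 3: 0.134 × 5.9 = 0.7906
  age 4: 0.090 × 5.8 = 0.5220
  age 5: 0.036 × 5.7 = 0.2052
  age 6: 0.013 × 5.8 = 0.0754
R₀ = 2.9808 + 1.2740 + 0.7906 + 0.5220 + 0.2052 + 0.0754 = 5.8480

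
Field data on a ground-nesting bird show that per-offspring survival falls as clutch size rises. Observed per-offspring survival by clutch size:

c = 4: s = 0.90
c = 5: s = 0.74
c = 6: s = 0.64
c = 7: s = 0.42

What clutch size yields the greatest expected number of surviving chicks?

Expected surviving chicks = c × s(c):
  c=4: 4 × 0.90 = 3.600
  c=5: 5 × 0.74 = 3.700
  c=6: 6 × 0.64 = 3.840
  c=7: 7 × 0.42 = 2.940
Maximum at c = 6 (3.840 surviving chicks).

6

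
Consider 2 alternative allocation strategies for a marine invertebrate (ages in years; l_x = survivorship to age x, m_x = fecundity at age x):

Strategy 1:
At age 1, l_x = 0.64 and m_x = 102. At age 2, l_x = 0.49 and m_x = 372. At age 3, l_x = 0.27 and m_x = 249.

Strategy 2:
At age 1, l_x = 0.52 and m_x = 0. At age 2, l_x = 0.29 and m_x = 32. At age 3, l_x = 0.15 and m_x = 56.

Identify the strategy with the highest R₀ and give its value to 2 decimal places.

314.79

Strategy 1: R₀ = 0.64×102 + 0.49×372 + 0.27×249 = 314.7900
Strategy 2: R₀ = 0.52×0 + 0.29×32 + 0.15×56 = 17.6800
Highest R₀: strategy 1 with 314.7900.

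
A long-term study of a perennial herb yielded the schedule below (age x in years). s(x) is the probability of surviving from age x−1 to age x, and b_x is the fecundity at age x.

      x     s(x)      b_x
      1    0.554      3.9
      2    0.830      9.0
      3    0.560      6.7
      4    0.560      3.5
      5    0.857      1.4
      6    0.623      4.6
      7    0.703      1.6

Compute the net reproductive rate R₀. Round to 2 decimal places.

Survivorship from birth: l_x = s_1·s_2·…·s_x.
  l_1 = 0.55400
  l_2 = 0.45982
  l_3 = 0.25750
  l_4 = 0.14420
  l_5 = 0.12358
  l_6 = 0.07699
  l_7 = 0.05412
R₀ = Σ l_x b_x:
  age 1: 0.55400 × 3.9 = 2.1606
  age 2: 0.45982 × 9.0 = 4.1384
  age 3: 0.25750 × 6.7 = 1.7253
  age 4: 0.14420 × 3.5 = 0.5047
  age 5: 0.12358 × 1.4 = 0.1730
  age 6: 0.07699 × 4.6 = 0.3542
  age 7: 0.05412 × 1.6 = 0.0866
R₀ = 2.1606 + 4.1384 + 1.7253 + 0.5047 + 0.1730 + 0.3542 + 0.0866 = 9.1427

9.14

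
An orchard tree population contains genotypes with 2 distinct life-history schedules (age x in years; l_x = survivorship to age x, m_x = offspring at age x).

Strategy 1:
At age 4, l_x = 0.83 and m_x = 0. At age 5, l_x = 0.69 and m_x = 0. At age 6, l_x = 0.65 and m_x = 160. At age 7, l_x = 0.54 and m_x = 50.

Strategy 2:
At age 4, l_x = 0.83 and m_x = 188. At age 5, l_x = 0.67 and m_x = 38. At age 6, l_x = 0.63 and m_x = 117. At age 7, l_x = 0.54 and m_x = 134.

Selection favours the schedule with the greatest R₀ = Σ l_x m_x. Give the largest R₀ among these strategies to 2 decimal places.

327.57

Strategy 1: R₀ = 0.83×0 + 0.69×0 + 0.65×160 + 0.54×50 = 131.0000
Strategy 2: R₀ = 0.83×188 + 0.67×38 + 0.63×117 + 0.54×134 = 327.5700
Highest R₀: strategy 2 with 327.5700.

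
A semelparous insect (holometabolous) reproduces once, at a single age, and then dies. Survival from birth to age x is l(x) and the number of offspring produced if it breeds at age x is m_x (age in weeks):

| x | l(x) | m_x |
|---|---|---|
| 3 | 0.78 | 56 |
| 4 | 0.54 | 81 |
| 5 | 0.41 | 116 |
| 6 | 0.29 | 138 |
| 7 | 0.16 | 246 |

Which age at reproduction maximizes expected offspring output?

Expected offspring if breeding at age x = l(x) × m_x:
  age 3: 0.78 × 56 = 43.680
  age 4: 0.54 × 81 = 43.740
  age 5: 0.41 × 116 = 47.560
  age 6: 0.29 × 138 = 40.020
  age 7: 0.16 × 246 = 39.360
Maximum at age 5 (47.560).

5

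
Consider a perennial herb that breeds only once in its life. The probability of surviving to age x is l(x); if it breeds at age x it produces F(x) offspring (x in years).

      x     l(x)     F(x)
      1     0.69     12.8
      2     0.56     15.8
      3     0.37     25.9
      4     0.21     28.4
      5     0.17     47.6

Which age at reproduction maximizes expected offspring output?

Expected offspring if breeding at age x = l(x) × F(x):
  age 1: 0.69 × 12.8 = 8.832
  age 2: 0.56 × 15.8 = 8.848
  age 3: 0.37 × 25.9 = 9.583
  age 4: 0.21 × 28.4 = 5.964
  age 5: 0.17 × 47.6 = 8.092
Maximum at age 3 (9.583).

3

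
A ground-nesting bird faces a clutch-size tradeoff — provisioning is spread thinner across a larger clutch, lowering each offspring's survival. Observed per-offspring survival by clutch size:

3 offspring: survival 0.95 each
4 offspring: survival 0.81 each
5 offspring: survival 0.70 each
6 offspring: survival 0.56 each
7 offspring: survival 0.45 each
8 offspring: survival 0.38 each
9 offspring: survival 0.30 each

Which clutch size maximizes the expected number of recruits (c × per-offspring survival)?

5

Expected recruits = c × s(c):
  c=3: 3 × 0.95 = 2.850
  c=4: 4 × 0.81 = 3.240
  c=5: 5 × 0.70 = 3.500
  c=6: 6 × 0.56 = 3.360
  c=7: 7 × 0.45 = 3.150
  c=8: 8 × 0.38 = 3.040
  c=9: 9 × 0.30 = 2.700
Maximum at c = 5 (3.500 recruits).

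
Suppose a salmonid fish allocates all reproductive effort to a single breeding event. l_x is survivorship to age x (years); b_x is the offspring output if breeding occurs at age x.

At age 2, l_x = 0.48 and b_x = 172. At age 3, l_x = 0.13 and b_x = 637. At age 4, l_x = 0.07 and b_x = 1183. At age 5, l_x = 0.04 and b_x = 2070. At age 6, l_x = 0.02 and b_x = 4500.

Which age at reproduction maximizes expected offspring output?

6

Expected offspring if breeding at age x = l_x × b_x:
  age 2: 0.48 × 172 = 82.560
  age 3: 0.13 × 637 = 82.810
  age 4: 0.07 × 1183 = 82.810
  age 5: 0.04 × 2070 = 82.800
  age 6: 0.02 × 4500 = 90.000
Maximum at age 6 (90.000).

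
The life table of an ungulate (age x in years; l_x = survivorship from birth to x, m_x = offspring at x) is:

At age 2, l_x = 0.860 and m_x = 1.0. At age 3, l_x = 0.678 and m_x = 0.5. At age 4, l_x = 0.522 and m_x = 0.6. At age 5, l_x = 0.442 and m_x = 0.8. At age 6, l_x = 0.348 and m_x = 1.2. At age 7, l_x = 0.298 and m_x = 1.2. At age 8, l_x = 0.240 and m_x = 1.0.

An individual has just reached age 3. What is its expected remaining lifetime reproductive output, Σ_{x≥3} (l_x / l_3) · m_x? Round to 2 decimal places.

2.98

l_3 = 0.678. Conditional survival from age 3 to x is l_x / l_3.
  x=3: (0.678/0.678) × 0.5 = 0.5000
  x=4: (0.522/0.678) × 0.6 = 0.4619
  x=5: (0.442/0.678) × 0.8 = 0.5215
  x=6: (0.348/0.678) × 1.2 = 0.6159
  x=7: (0.298/0.678) × 1.2 = 0.5274
  x=8: (0.240/0.678) × 1.0 = 0.3540
Sum = 0.5000 + 0.4619 + 0.5215 + 0.6159 + 0.5274 + 0.3540 = 2.9808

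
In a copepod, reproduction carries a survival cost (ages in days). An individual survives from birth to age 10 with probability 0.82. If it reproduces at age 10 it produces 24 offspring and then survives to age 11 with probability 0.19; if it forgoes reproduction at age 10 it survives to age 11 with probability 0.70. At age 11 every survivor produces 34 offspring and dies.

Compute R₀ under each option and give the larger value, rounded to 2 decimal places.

24.98

breed at age 10: R₀ = 0.82 × (24 + 0.19 × 34) = 0.82 × 30.4600 = 24.9772
delay to age 11: R₀ = 0.82 × (0.70 × 34) = 0.82 × 23.8000 = 19.5160
Higher: breed at age 10 (24.9772).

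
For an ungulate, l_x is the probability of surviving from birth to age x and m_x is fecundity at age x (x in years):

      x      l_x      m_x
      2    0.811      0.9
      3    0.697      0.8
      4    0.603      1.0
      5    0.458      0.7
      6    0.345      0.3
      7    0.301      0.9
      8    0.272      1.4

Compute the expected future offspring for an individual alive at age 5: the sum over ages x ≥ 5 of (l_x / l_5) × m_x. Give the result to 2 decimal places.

2.35

l_5 = 0.458. Conditional survival from age 5 to x is l_x / l_5.
  x=5: (0.458/0.458) × 0.7 = 0.7000
  x=6: (0.345/0.458) × 0.3 = 0.2260
  x=7: (0.301/0.458) × 0.9 = 0.5915
  x=8: (0.272/0.458) × 1.4 = 0.8314
Sum = 0.7000 + 0.2260 + 0.5915 + 0.8314 = 2.3489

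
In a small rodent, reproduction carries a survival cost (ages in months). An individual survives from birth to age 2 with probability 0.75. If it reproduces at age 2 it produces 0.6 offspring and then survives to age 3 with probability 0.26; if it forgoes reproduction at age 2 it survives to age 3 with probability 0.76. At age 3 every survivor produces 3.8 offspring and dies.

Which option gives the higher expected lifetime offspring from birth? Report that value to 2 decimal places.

breed at age 2: R₀ = 0.75 × (0.6 + 0.26 × 3.8) = 0.75 × 1.5880 = 1.1910
delay to age 3: R₀ = 0.75 × (0.76 × 3.8) = 0.75 × 2.8880 = 2.1660
Higher: delay to age 3 (2.1660).

2.17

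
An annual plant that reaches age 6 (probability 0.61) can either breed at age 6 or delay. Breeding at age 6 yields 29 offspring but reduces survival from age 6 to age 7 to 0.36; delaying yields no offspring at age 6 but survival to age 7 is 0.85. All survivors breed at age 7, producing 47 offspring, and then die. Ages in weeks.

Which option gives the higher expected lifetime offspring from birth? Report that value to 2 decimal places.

breed at age 6: R₀ = 0.61 × (29 + 0.36 × 47) = 0.61 × 45.9200 = 28.0112
delay to age 7: R₀ = 0.61 × (0.85 × 47) = 0.61 × 39.9500 = 24.3695
Higher: breed at age 6 (28.0112).

28.01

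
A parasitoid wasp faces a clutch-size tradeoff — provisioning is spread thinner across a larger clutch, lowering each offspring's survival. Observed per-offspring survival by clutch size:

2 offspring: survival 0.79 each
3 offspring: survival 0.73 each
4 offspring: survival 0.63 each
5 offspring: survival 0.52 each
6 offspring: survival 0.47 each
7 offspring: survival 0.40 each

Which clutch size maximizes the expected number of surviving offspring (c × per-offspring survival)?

6

Expected surviving offspring = c × s(c):
  c=2: 2 × 0.79 = 1.580
  c=3: 3 × 0.73 = 2.190
  c=4: 4 × 0.63 = 2.520
  c=5: 5 × 0.52 = 2.600
  c=6: 6 × 0.47 = 2.820
  c=7: 7 × 0.40 = 2.800
Maximum at c = 6 (2.820 surviving offspring).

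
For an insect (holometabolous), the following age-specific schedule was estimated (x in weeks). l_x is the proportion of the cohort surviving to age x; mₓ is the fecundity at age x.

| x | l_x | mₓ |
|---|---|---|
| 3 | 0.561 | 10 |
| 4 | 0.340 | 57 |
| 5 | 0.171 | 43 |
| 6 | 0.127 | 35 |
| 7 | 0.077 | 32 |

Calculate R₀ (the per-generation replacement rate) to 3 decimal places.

R₀ = Σ l_x mₓ:
  age 3: 0.561 × 10 = 5.6100
  age 4: 0.340 × 57 = 19.3800
  age 5: 0.171 × 43 = 7.3530
  age 6: 0.127 × 35 = 4.4450
  age 7: 0.077 × 32 = 2.4640
R₀ = 5.6100 + 19.3800 + 7.3530 + 4.4450 + 2.4640 = 39.2520

39.252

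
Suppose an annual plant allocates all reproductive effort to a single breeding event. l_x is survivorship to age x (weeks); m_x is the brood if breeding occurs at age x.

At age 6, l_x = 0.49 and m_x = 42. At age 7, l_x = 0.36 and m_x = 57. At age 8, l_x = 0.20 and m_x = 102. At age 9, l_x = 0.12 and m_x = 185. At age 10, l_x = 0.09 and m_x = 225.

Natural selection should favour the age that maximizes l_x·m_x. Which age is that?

Expected offspring if breeding at age x = l_x × m_x:
  age 6: 0.49 × 42 = 20.580
  age 7: 0.36 × 57 = 20.520
  age 8: 0.20 × 102 = 20.400
  age 9: 0.12 × 185 = 22.200
  age 10: 0.09 × 225 = 20.250
Maximum at age 9 (22.200).

9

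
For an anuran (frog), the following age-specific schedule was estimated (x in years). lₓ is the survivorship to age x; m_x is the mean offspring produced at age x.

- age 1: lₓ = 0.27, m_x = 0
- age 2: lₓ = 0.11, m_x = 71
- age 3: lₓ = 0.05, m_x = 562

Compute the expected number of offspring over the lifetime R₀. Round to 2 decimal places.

R₀ = Σ lₓ m_x:
  age 1: 0.27 × 0 = 0.0000
  age 2: 0.11 × 71 = 7.8100
  age 3: 0.05 × 562 = 28.1000
R₀ = 0.0000 + 7.8100 + 28.1000 = 35.9100

35.91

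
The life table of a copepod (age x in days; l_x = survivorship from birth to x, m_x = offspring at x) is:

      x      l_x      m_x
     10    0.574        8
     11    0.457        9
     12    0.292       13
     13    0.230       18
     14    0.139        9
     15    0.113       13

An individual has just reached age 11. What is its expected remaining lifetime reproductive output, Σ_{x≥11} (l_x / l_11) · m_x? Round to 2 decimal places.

32.32

l_11 = 0.457. Conditional survival from age 11 to x is l_x / l_11.
  x=11: (0.457/0.457) × 9 = 9.0000
  x=12: (0.292/0.457) × 13 = 8.3063
  x=13: (0.230/0.457) × 18 = 9.0591
  x=14: (0.139/0.457) × 9 = 2.7374
  x=15: (0.113/0.457) × 13 = 3.2144
Sum = 9.0000 + 8.3063 + 9.0591 + 2.7374 + 3.2144 = 32.3173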